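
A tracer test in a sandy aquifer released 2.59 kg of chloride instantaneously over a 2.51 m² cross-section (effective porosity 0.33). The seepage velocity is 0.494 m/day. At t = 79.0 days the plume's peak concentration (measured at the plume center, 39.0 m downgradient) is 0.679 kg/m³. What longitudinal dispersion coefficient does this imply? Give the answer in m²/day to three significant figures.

At the plume center C_max = M/(n_e·A·√(4πDt)), so D = M²/(4πt·(n_e·A·C_max)²).
n_e·A·C_max = 0.33 × 2.51 × 0.679 = 0.5624 kg/m.
D = 2.59²/(4π × 79.0 × 0.5624²) = 0.0214 m²/day.

0.0214 m²/day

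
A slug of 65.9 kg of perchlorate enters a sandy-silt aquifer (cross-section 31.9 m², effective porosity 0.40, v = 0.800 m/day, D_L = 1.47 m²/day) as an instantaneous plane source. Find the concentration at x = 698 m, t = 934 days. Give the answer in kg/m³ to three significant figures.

0.0253 kg/m³

For an instantaneous plane source, C(x,t) = M/(n_e·A·√(4πDt)) · exp(−(x−vt)²/(4Dt)), with n_e·A the pore (flow) area.
Plume center vt = 0.800 × 934 = 747.2 m, so the well at 698 m is 49.2 m upgradient of the peak.
√(4πDt) = 131.4 m, giving peak height M/(n_e·A·√(4πDt)) = 65.9/(0.40 × 31.9 × 131.4) = 0.03930 kg/m³.
(x−vt)²/(4Dt) = (-49.2)²/(4 × 1.47 × 934) = 0.4408; exp(−0.4408) = 0.6435.
C = 0.03930 × 0.6435 = 0.0253 kg/m³.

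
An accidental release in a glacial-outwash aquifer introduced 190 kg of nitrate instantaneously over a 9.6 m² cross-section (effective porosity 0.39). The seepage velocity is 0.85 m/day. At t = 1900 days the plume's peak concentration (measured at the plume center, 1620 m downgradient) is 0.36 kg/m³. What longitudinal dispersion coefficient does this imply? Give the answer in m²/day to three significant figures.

0.832 m²/day

At the plume center C_max = M/(n_e·A·√(4πDt)), so D = M²/(4πt·(n_e·A·C_max)²).
n_e·A·C_max = 0.39 × 9.6 × 0.36 = 1.348 kg/m.
D = 190²/(4π × 1900 × 1.348²) = 0.832 m²/day.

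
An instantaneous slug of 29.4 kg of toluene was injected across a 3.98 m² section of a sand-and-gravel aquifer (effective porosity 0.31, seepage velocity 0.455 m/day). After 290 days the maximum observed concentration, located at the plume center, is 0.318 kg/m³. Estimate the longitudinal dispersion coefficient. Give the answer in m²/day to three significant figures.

1.54 m²/day

At the plume center C_max = M/(n_e·A·√(4πDt)), so D = M²/(4πt·(n_e·A·C_max)²).
n_e·A·C_max = 0.31 × 3.98 × 0.318 = 0.3923 kg/m.
D = 29.4²/(4π × 290 × 0.3923²) = 1.54 m²/day.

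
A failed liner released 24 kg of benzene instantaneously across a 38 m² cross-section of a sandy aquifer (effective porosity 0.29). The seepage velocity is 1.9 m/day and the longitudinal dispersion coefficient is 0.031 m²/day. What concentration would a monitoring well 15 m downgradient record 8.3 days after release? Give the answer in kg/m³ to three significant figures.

0.681 kg/m³

For an instantaneous plane source, C(x,t) = M/(n_e·A·√(4πDt)) · exp(−(x−vt)²/(4Dt)), with n_e·A the pore (flow) area.
Plume center vt = 1.9 × 8.3 = 15.77 m, so the well at 15 m is 0.77 m upgradient of the peak.
√(4πDt) = 1.798 m, giving peak height M/(n_e·A·√(4πDt)) = 24/(0.29 × 38 × 1.798) = 1.211 kg/m³.
(x−vt)²/(4Dt) = (-0.77)²/(4 × 0.031 × 8.3) = 0.5761; exp(−0.5761) = 0.5621.
C = 1.211 × 0.5621 = 0.681 kg/m³.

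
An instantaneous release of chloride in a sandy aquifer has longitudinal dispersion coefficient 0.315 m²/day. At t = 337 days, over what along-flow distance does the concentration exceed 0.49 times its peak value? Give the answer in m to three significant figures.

The plume is Gaussian with σ = √(2Dt) = √(2 × 0.315 × 337) = 14.57 m.
C/C_peak = exp(−Δx²/(2σ²)) = 0.49 ⇒ Δx = σ·√(−2 ln 0.49) = 14.57 × 1.194 = 17.40 m.
Width = 2Δx = 34.8 m.

34.8 m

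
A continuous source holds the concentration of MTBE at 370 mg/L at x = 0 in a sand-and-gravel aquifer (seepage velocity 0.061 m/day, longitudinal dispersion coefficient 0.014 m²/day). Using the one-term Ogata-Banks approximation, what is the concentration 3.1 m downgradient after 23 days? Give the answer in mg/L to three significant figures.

6.38 mg/L

For a continuous step input, C/C₀ ≈ ½·erfc((x−vt)/(2√(Dt))).
vt = 0.061 × 23 = 1.403 m and 2√(Dt) = 2√(0.014 × 23) = 1.135 m.
Argument (x−vt)/(2√(Dt)) = (3.1 − 1.403)/1.135 = 1.495; ½·erfc(1.495) = 0.01725.
C = 370 × 0.01725 = 6.38 mg/L.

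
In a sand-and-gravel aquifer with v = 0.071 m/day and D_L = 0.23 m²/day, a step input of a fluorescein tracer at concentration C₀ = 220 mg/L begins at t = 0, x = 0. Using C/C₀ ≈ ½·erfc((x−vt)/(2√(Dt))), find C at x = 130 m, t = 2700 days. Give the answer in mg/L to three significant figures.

For a continuous step input, C/C₀ ≈ ½·erfc((x−vt)/(2√(Dt))).
vt = 0.071 × 2700 = 191.7 m and 2√(Dt) = 2√(0.23 × 2700) = 49.84 m.
Argument (x−vt)/(2√(Dt)) = (130 − 191.7)/49.84 = -1.238; ½·erfc(-1.238) = 0.9600.
C = 220 × 0.9600 = 211 mg/L.

211 mg/L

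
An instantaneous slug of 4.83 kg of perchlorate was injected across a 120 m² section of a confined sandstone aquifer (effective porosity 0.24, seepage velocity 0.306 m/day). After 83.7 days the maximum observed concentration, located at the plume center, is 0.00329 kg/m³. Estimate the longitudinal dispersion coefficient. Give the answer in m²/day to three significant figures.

At the plume center C_max = M/(n_e·A·√(4πDt)), so D = M²/(4πt·(n_e·A·C_max)²).
n_e·A·C_max = 0.24 × 120 × 0.00329 = 0.09475 kg/m.
D = 4.83²/(4π × 83.7 × 0.09475²) = 2.47 m²/day.

2.47 m²/day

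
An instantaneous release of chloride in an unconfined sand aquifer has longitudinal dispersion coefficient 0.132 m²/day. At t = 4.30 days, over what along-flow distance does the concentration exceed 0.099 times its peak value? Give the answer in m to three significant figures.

4.58 m

The plume is Gaussian with σ = √(2Dt) = √(2 × 0.132 × 4.30) = 1.065 m.
C/C_peak = exp(−Δx²/(2σ²)) = 0.099 ⇒ Δx = σ·√(−2 ln 0.099) = 1.065 × 2.151 = 2.291 m.
Width = 2Δx = 4.58 m.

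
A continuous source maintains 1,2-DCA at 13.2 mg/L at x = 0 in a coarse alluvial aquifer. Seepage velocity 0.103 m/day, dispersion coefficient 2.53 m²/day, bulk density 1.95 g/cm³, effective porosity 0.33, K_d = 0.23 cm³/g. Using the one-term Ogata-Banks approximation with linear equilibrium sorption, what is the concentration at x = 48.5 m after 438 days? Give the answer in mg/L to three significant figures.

Retardation factor R = 1 + ρ_b·K_d/n = 1 + 1.95 × 0.23/0.33 = 2.359.
Sorption retards both mechanisms: v_R = v/R = 0.04366 m/day, D_R = D/R = 1.072 m²/day.
v_R·t = 0.04366 × 438 = 19.12308 m; 2√(D_R t) = 43.34 m; argument = (48.5 − 19.12308)/43.34 = 0.6778.
C = C₀ × ½·erfc(0.6778) = 13.2 × 0.1689 = 2.23 mg/L.

2.23 mg/L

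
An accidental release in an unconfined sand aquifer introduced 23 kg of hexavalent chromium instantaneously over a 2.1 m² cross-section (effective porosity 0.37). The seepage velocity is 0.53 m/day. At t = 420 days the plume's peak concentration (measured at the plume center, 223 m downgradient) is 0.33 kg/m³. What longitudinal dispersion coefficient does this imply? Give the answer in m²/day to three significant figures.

1.52 m²/day

At the plume center C_max = M/(n_e·A·√(4πDt)), so D = M²/(4πt·(n_e·A·C_max)²).
n_e·A·C_max = 0.37 × 2.1 × 0.33 = 0.2564 kg/m.
D = 23²/(4π × 420 × 0.2564²) = 1.52 m²/day.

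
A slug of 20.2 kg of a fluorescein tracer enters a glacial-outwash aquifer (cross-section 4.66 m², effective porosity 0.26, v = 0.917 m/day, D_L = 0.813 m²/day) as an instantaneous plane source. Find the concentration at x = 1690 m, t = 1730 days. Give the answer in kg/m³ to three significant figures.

For an instantaneous plane source, C(x,t) = M/(n_e·A·√(4πDt)) · exp(−(x−vt)²/(4Dt)), with n_e·A the pore (flow) area.
Plume center vt = 0.917 × 1730 = 1586.41 m, so the well at 1690 m is 103.59 m downgradient of the peak.
√(4πDt) = 132.9 m, giving peak height M/(n_e·A·√(4πDt)) = 20.2/(0.26 × 4.66 × 132.9) = 0.1254 kg/m³.
(x−vt)²/(4Dt) = (103.59)²/(4 × 0.813 × 1730) = 1.907; exp(−1.907) = 0.1485.
C = 0.1254 × 0.1485 = 0.0186 kg/m³.

0.0186 kg/m³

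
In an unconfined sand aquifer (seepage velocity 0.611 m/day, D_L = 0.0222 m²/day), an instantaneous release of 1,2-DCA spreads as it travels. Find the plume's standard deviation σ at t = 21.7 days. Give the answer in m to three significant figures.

0.982 m

Dispersive spreading gives a Gaussian with σ² = 2Dt; advection only shifts the center.
σ = √(2 × 0.0222 × 21.7) = 0.982 m.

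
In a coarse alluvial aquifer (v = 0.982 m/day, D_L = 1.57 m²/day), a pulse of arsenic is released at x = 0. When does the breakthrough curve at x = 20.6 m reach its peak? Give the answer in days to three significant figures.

19.4 days

For the 1D instantaneous-source solution, setting ∂C/∂t = 0 at fixed x gives v²t² + 2Dt − x² = 0, so t = (√(D² + v²x²) − D)/v².
√(D² + v²x²) = √(1.57² + 0.982² × 20.6²) = 20.29; v² = 0.964324.
t = (20.29 − 1.57)/0.964324 = 19.4 days (vs. the pure-advection estimate x/v = 21.0 d).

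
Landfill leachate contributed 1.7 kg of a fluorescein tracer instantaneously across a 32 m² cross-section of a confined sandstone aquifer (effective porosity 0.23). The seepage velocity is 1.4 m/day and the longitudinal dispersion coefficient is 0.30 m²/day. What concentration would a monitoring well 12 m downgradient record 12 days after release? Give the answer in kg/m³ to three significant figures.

For an instantaneous plane source, C(x,t) = M/(n_e·A·√(4πDt)) · exp(−(x−vt)²/(4Dt)), with n_e·A the pore (flow) area.
Plume center vt = 1.4 × 12 = 16.8 m, so the well at 12 m is 4.8 m upgradient of the peak.
√(4πDt) = 6.726 m, giving peak height M/(n_e·A·√(4πDt)) = 1.7/(0.23 × 32 × 6.726) = 0.03434 kg/m³.
(x−vt)²/(4Dt) = (-4.8)²/(4 × 0.30 × 12) = 1.600; exp(−1.600) = 0.2019.
C = 0.03434 × 0.2019 = 0.00693 kg/m³.

0.00693 kg/m³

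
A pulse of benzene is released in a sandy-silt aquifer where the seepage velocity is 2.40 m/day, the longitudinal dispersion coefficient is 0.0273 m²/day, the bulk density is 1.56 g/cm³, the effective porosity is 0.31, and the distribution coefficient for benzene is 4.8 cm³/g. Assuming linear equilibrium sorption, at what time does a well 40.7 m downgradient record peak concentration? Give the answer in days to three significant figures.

426 days

Retardation factor R = 1 + ρ_b·K_d/n = 1 + 1.56 × 4.8/0.31 = 25.15.
Sorption retards both mechanisms: v_R = v/R = 0.09543 m/day, D_R = D/R = 0.001085 m²/day.
Peak time from v_R²t² + 2D_R t − x² = 0: t = (√(D_R² + v_R²x²) − D_R)/v_R².
√(D_R² + v_R²x²) = √(0.001085² + 0.09543² × 40.7²) = 3.884; v_R² = 0.009107.
t = (3.884 − 0.001085)/0.009107 = 426 days.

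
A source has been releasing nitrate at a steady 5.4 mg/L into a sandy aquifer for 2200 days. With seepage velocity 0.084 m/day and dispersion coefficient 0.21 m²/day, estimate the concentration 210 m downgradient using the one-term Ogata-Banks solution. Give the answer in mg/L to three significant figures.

For a continuous step input, C/C₀ ≈ ½·erfc((x−vt)/(2√(Dt))).
vt = 0.084 × 2200 = 184.8 m and 2√(Dt) = 2√(0.21 × 2200) = 42.99 m.
Argument (x−vt)/(2√(Dt)) = (210 − 184.8)/42.99 = 0.5862; ½·erfc(0.5862) = 0.2035.
C = 5.4 × 0.2035 = 1.10 mg/L.

1.10 mg/L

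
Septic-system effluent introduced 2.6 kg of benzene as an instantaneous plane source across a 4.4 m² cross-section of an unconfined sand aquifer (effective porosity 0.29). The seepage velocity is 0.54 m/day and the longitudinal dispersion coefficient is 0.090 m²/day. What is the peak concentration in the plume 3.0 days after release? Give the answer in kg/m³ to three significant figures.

The peak of an instantaneous 1D plume sits at x = vt; there the Gaussian factor is 1 and C_max = M/(n_e·A·√(4πDt)), where n_e·A is the pore area the mass is dissolved in.
√(4πDt) = √(4π × 0.090 × 3.0) = 1.842 m, so C_max = 2.6/(0.29 × 4.4 × 1.842) = 1.11 kg/m³.

1.11 kg/m³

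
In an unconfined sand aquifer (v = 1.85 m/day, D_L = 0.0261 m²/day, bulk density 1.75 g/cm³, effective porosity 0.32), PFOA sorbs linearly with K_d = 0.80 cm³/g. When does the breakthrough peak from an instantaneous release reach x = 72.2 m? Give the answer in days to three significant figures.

Retardation factor R = 1 + ρ_b·K_d/n = 1 + 1.75 × 0.80/0.32 = 5.375.
Sorption retards both mechanisms: v_R = v/R = 0.3442 m/day, D_R = D/R = 0.004856 m²/day.
Peak time from v_R²t² + 2D_R t − x² = 0: t = (√(D_R² + v_R²x²) − D_R)/v_R².
√(D_R² + v_R²x²) = √(0.004856² + 0.3442² × 72.2²) = 24.85; v_R² = 0.1185.
t = (24.85 − 0.004856)/0.1185 = 210 days.

210 days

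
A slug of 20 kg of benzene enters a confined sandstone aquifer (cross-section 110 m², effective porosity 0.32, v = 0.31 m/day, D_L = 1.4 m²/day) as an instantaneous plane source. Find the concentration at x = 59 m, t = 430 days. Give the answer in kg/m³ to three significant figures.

For an instantaneous plane source, C(x,t) = M/(n_e·A·√(4πDt)) · exp(−(x−vt)²/(4Dt)), with n_e·A the pore (flow) area.
Plume center vt = 0.31 × 430 = 133.3 m, so the well at 59 m is 74.3 m upgradient of the peak.
√(4πDt) = 86.98 m, giving peak height M/(n_e·A·√(4πDt)) = 20/(0.32 × 110 × 86.98) = 0.006532 kg/m³.
(x−vt)²/(4Dt) = (-74.3)²/(4 × 1.4 × 430) = 2.293; exp(−2.293) = 0.1010.
C = 0.006532 × 0.1010 = 0.000660 kg/m³.

0.000660 kg/m³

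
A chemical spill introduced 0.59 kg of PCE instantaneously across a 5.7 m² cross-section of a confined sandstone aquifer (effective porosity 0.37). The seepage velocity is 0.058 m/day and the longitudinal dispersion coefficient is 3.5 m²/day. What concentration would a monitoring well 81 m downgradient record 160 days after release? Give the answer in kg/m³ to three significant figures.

0.000336 kg/m³

For an instantaneous plane source, C(x,t) = M/(n_e·A·√(4πDt)) · exp(−(x−vt)²/(4Dt)), with n_e·A the pore (flow) area.
Plume center vt = 0.058 × 160 = 9.28 m, so the well at 81 m is 71.72 m downgradient of the peak.
√(4πDt) = 83.89 m, giving peak height M/(n_e·A·√(4πDt)) = 0.59/(0.37 × 5.7 × 83.89) = 0.003335 kg/m³.
(x−vt)²/(4Dt) = (71.72)²/(4 × 3.5 × 160) = 2.296; exp(−2.296) = 0.1007.
C = 0.003335 × 0.1007 = 0.000336 kg/m³.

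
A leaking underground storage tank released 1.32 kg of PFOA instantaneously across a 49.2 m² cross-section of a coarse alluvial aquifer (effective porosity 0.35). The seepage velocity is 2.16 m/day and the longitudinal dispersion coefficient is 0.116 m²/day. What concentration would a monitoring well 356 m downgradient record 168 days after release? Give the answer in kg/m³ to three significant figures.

For an instantaneous plane source, C(x,t) = M/(n_e·A·√(4πDt)) · exp(−(x−vt)²/(4Dt)), with n_e·A the pore (flow) area.
Plume center vt = 2.16 × 168 = 362.88 m, so the well at 356 m is 6.88 m upgradient of the peak.
√(4πDt) = 15.65 m, giving peak height M/(n_e·A·√(4πDt)) = 1.32/(0.35 × 49.2 × 15.65) = 0.004898 kg/m³.
(x−vt)²/(4Dt) = (-6.88)²/(4 × 0.116 × 168) = 0.6072; exp(−0.6072) = 0.5449.
C = 0.004898 × 0.5449 = 0.00267 kg/m³.

0.00267 kg/m³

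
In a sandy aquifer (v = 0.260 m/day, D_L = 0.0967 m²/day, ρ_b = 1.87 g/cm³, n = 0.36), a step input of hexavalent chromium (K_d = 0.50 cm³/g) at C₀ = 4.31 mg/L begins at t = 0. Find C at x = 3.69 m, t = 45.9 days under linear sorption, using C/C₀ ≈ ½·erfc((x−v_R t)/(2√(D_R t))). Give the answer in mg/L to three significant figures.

1.75 mg/L

Retardation factor R = 1 + ρ_b·K_d/n = 1 + 1.87 × 0.50/0.36 = 3.597.
Sorption retards both mechanisms: v_R = v/R = 0.07228 m/day, D_R = D/R = 0.02688 m²/day.
v_R·t = 0.07228 × 45.9 = 3.317652 m; 2√(D_R t) = 2.222 m; argument = (3.69 − 3.317652)/2.222 = 0.1676.
C = C₀ × ½·erfc(0.1676) = 4.31 × 0.4063 = 1.75 mg/L.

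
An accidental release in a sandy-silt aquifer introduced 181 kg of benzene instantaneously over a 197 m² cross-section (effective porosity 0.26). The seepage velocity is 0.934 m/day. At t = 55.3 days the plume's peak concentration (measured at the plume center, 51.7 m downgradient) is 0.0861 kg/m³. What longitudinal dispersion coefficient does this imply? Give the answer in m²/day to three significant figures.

2.42 m²/day

At the plume center C_max = M/(n_e·A·√(4πDt)), so D = M²/(4πt·(n_e·A·C_max)²).
n_e·A·C_max = 0.26 × 197 × 0.0861 = 4.410 kg/m.
D = 181²/(4π × 55.3 × 4.410²) = 2.42 m²/day.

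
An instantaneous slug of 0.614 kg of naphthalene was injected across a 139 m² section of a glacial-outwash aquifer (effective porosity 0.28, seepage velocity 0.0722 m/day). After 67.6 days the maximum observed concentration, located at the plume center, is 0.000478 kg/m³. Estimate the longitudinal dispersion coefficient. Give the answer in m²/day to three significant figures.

At the plume center C_max = M/(n_e·A·√(4πDt)), so D = M²/(4πt·(n_e·A·C_max)²).
n_e·A·C_max = 0.28 × 139 × 0.000478 = 0.01860 kg/m.
D = 0.614²/(4π × 67.6 × 0.01860²) = 1.28 m²/day.

1.28 m²/day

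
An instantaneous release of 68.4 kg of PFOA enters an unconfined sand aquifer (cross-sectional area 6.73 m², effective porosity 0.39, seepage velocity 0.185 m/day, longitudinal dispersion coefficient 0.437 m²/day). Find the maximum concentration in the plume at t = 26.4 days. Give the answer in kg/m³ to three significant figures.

The peak of an instantaneous 1D plume sits at x = vt; there the Gaussian factor is 1 and C_max = M/(n_e·A·√(4πDt)), where n_e·A is the pore area the mass is dissolved in.
√(4πDt) = √(4π × 0.437 × 26.4) = 12.04 m, so C_max = 68.4/(0.39 × 6.73 × 12.04) = 2.16 kg/m³.

2.16 kg/m³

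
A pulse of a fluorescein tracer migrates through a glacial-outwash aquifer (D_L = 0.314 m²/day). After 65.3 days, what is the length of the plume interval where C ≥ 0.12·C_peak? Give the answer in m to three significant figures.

26.4 m

The plume is Gaussian with σ = √(2Dt) = √(2 × 0.314 × 65.3) = 6.404 m.
C/C_peak = exp(−Δx²/(2σ²)) = 0.12 ⇒ Δx = σ·√(−2 ln 0.12) = 6.404 × 2.059 = 13.19 m.
Width = 2Δx = 26.4 m.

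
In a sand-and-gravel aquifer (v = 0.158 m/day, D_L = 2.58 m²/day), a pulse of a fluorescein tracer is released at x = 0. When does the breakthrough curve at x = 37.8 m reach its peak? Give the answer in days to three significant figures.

157 days

For the 1D instantaneous-source solution, setting ∂C/∂t = 0 at fixed x gives v²t² + 2Dt − x² = 0, so t = (√(D² + v²x²) − D)/v².
√(D² + v²x²) = √(2.58² + 0.158² × 37.8²) = 6.506; v² = 0.024964.
t = (6.506 − 2.58)/0.024964 = 157 days (vs. the pure-advection estimate x/v = 239 d).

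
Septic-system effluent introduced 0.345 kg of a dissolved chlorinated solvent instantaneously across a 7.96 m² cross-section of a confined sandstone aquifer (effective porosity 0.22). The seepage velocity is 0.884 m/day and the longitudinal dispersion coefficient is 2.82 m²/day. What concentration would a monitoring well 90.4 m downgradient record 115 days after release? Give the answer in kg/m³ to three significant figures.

0.00280 kg/m³

For an instantaneous plane source, C(x,t) = M/(n_e·A·√(4πDt)) · exp(−(x−vt)²/(4Dt)), with n_e·A the pore (flow) area.
Plume center vt = 0.884 × 115 = 101.66 m, so the well at 90.4 m is 11.26 m upgradient of the peak.
√(4πDt) = 63.84 m, giving peak height M/(n_e·A·√(4πDt)) = 0.345/(0.22 × 7.96 × 63.84) = 0.003086 kg/m³.
(x−vt)²/(4Dt) = (-11.26)²/(4 × 2.82 × 115) = 0.09774; exp(−0.09774) = 0.9069.
C = 0.003086 × 0.9069 = 0.00280 kg/m³.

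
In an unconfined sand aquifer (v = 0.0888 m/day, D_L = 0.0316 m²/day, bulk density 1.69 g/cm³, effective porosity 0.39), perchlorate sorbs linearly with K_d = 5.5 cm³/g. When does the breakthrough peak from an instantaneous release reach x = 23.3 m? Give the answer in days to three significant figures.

Retardation factor R = 1 + ρ_b·K_d/n = 1 + 1.69 × 5.5/0.39 = 24.83.
Sorption retards both mechanisms: v_R = v/R = 0.003576 m/day, D_R = D/R = 0.001273 m²/day.
Peak time from v_R²t² + 2D_R t − x² = 0: t = (√(D_R² + v_R²x²) − D_R)/v_R².
√(D_R² + v_R²x²) = √(0.001273² + 0.003576² × 23.3²) = 0.08333; v_R² = 1.279e-05.
t = (0.08333 − 0.001273)/1.279e-05 = 6420 days.

6420 days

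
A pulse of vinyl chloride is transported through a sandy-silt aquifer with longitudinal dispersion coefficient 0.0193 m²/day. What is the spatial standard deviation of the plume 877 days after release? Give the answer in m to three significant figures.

Dispersive spreading gives a Gaussian with σ² = 2Dt; advection only shifts the center.
σ = √(2 × 0.0193 × 877) = 5.82 m.

5.82 m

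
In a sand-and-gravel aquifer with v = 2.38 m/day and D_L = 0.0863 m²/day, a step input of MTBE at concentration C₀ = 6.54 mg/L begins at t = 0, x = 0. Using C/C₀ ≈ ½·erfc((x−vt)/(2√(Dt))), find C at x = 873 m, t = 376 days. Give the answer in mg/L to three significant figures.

6.52 mg/L

For a continuous step input, C/C₀ ≈ ½·erfc((x−vt)/(2√(Dt))).
vt = 2.38 × 376 = 894.88 m and 2√(Dt) = 2√(0.0863 × 376) = 11.39 m.
Argument (x−vt)/(2√(Dt)) = (873 − 894.88)/11.39 = -1.921; ½·erfc(-1.921) = 0.9967.
C = 6.54 × 0.9967 = 6.52 mg/L.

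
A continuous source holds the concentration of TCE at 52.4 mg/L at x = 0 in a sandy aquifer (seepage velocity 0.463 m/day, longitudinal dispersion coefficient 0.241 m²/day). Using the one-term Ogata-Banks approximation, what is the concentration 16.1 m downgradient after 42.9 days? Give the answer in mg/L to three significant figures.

For a continuous step input, C/C₀ ≈ ½·erfc((x−vt)/(2√(Dt))).
vt = 0.463 × 42.9 = 19.8627 m and 2√(Dt) = 2√(0.241 × 42.9) = 6.431 m.
Argument (x−vt)/(2√(Dt)) = (16.1 − 19.8627)/6.431 = -0.5851; ½·erfc(-0.5851) = 0.7960.
C = 52.4 × 0.7960 = 41.7 mg/L.

41.7 mg/L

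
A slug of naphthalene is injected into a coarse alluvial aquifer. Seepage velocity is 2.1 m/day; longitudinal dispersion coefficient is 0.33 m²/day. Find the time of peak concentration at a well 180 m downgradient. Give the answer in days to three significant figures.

For the 1D instantaneous-source solution, setting ∂C/∂t = 0 at fixed x gives v²t² + 2Dt − x² = 0, so t = (√(D² + v²x²) − D)/v².
√(D² + v²x²) = √(0.33² + 2.1² × 180²) = 378.0; v² = 4.41.
t = (378.0 − 0.33)/4.41 = 85.6 days (vs. the pure-advection estimate x/v = 85.7 d).

85.6 days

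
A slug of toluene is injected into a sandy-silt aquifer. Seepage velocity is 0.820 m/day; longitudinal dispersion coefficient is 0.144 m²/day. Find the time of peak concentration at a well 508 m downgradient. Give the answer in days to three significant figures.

For the 1D instantaneous-source solution, setting ∂C/∂t = 0 at fixed x gives v²t² + 2Dt − x² = 0, so t = (√(D² + v²x²) − D)/v².
√(D² + v²x²) = √(0.144² + 0.820² × 508²) = 416.6; v² = 0.6724.
t = (416.6 − 0.144)/0.6724 = 619 days (vs. the pure-advection estimate x/v = 620 d).

619 days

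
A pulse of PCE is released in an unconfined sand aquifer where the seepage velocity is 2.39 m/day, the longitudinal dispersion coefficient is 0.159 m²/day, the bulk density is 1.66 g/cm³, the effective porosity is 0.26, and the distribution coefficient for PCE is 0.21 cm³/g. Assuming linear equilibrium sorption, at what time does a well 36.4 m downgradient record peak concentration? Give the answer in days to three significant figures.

Retardation factor R = 1 + ρ_b·K_d/n = 1 + 1.66 × 0.21/0.26 = 2.341.
Sorption retards both mechanisms: v_R = v/R = 1.021 m/day, D_R = D/R = 0.06792 m²/day.
Peak time from v_R²t² + 2D_R t − x² = 0: t = (√(D_R² + v_R²x²) − D_R)/v_R².
√(D_R² + v_R²x²) = √(0.06792² + 1.021² × 36.4²) = 37.16; v_R² = 1.042.
t = (37.16 − 0.06792)/1.042 = 35.6 days.

35.6 days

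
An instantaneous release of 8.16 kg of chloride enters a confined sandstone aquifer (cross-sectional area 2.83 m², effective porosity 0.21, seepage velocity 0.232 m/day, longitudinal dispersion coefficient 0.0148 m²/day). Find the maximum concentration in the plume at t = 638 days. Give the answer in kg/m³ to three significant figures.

The peak of an instantaneous 1D plume sits at x = vt; there the Gaussian factor is 1 and C_max = M/(n_e·A·√(4πDt)), where n_e·A is the pore area the mass is dissolved in.
√(4πDt) = √(4π × 0.0148 × 638) = 10.89 m, so C_max = 8.16/(0.21 × 2.83 × 10.89) = 1.26 kg/m³.

1.26 kg/m³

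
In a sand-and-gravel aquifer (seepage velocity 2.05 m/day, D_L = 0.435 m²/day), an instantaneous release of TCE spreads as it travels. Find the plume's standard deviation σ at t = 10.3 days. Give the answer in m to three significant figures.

2.99 m

Dispersive spreading gives a Gaussian with σ² = 2Dt; advection only shifts the center.
σ = √(2 × 0.435 × 10.3) = 2.99 m.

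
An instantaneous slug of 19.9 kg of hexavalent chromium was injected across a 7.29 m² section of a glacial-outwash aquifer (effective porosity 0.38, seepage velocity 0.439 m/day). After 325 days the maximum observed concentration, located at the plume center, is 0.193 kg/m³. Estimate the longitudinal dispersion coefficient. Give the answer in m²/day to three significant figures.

0.339 m²/day

At the plume center C_max = M/(n_e·A·√(4πDt)), so D = M²/(4πt·(n_e·A·C_max)²).
n_e·A·C_max = 0.38 × 7.29 × 0.193 = 0.5346 kg/m.
D = 19.9²/(4π × 325 × 0.5346²) = 0.339 m²/day.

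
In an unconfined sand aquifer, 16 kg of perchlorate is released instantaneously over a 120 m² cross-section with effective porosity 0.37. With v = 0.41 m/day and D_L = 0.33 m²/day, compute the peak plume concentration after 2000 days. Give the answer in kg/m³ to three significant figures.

The peak of an instantaneous 1D plume sits at x = vt; there the Gaussian factor is 1 and C_max = M/(n_e·A·√(4πDt)), where n_e·A is the pore area the mass is dissolved in.
√(4πDt) = √(4π × 0.33 × 2000) = 91.07 m, so C_max = 16/(0.37 × 120 × 91.07) = 0.00396 kg/m³.

0.00396 kg/m³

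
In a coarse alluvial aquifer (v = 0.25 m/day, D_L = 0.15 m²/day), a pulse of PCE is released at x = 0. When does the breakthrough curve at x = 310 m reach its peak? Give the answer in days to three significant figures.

1240 days

For the 1D instantaneous-source solution, setting ∂C/∂t = 0 at fixed x gives v²t² + 2Dt − x² = 0, so t = (√(D² + v²x²) − D)/v².
√(D² + v²x²) = √(0.15² + 0.25² × 310²) = 77.50; v² = 0.0625.
t = (77.50 − 0.15)/0.0625 = 1240 days (vs. the pure-advection estimate x/v = 1240 d).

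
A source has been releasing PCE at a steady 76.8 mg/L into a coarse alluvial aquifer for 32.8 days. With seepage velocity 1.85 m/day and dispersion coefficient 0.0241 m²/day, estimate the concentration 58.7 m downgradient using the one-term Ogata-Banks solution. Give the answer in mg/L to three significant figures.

For a continuous step input, C/C₀ ≈ ½·erfc((x−vt)/(2√(Dt))).
vt = 1.85 × 32.8 = 60.68 m and 2√(Dt) = 2√(0.0241 × 32.8) = 1.778 m.
Argument (x−vt)/(2√(Dt)) = (58.7 − 60.68)/1.778 = -1.114; ½·erfc(-1.114) = 0.9424.
C = 76.8 × 0.9424 = 72.4 mg/L.

72.4 mg/L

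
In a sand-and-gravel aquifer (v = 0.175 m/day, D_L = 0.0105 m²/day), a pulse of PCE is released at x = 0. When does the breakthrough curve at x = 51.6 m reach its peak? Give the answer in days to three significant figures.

295 days

For the 1D instantaneous-source solution, setting ∂C/∂t = 0 at fixed x gives v²t² + 2Dt − x² = 0, so t = (√(D² + v²x²) − D)/v².
√(D² + v²x²) = √(0.0105² + 0.175² × 51.6²) = 9.030; v² = 0.030625.
t = (9.030 − 0.0105)/0.030625 = 295 days (vs. the pure-advection estimate x/v = 295 d).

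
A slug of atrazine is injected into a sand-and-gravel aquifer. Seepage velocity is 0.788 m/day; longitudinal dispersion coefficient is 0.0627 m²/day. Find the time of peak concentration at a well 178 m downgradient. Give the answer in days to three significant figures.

For the 1D instantaneous-source solution, setting ∂C/∂t = 0 at fixed x gives v²t² + 2Dt − x² = 0, so t = (√(D² + v²x²) − D)/v².
√(D² + v²x²) = √(0.0627² + 0.788² × 178²) = 140.3; v² = 0.620944.
t = (140.3 − 0.0627)/0.620944 = 226 days (vs. the pure-advection estimate x/v = 226 d).

226 days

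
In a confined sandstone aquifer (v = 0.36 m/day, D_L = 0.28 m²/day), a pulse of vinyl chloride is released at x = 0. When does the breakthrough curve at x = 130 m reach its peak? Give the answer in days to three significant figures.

359 days

For the 1D instantaneous-source solution, setting ∂C/∂t = 0 at fixed x gives v²t² + 2Dt − x² = 0, so t = (√(D² + v²x²) − D)/v².
√(D² + v²x²) = √(0.28² + 0.36² × 130²) = 46.80; v² = 0.1296.
t = (46.80 − 0.28)/0.1296 = 359 days (vs. the pure-advection estimate x/v = 361 d).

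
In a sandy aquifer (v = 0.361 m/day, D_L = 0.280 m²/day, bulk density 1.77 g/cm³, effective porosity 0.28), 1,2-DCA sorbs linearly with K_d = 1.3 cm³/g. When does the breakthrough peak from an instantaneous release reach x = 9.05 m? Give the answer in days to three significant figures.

212 days

Retardation factor R = 1 + ρ_b·K_d/n = 1 + 1.77 × 1.3/0.28 = 9.218.
Sorption retards both mechanisms: v_R = v/R = 0.03916 m/day, D_R = D/R = 0.03038 m²/day.
Peak time from v_R²t² + 2D_R t − x² = 0: t = (√(D_R² + v_R²x²) − D_R)/v_R².
√(D_R² + v_R²x²) = √(0.03038² + 0.03916² × 9.05²) = 0.3557; v_R² = 0.001534.
t = (0.3557 − 0.03038)/0.001534 = 212 days.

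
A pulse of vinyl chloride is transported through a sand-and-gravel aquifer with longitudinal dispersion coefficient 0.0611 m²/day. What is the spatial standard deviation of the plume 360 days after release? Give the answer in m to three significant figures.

Dispersive spreading gives a Gaussian with σ² = 2Dt; advection only shifts the center.
σ = √(2 × 0.0611 × 360) = 6.63 m.

6.63 m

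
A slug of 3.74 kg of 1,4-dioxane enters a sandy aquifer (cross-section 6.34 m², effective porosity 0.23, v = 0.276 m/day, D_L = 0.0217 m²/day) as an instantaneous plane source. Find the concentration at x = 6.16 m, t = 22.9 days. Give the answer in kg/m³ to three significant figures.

For an instantaneous plane source, C(x,t) = M/(n_e·A·√(4πDt)) · exp(−(x−vt)²/(4Dt)), with n_e·A the pore (flow) area.
Plume center vt = 0.276 × 22.9 = 6.3204 m, so the well at 6.16 m is 0.1604 m upgradient of the peak.
√(4πDt) = 2.499 m, giving peak height M/(n_e·A·√(4πDt)) = 3.74/(0.23 × 6.34 × 2.499) = 1.026 kg/m³.
(x−vt)²/(4Dt) = (-0.1604)²/(4 × 0.0217 × 22.9) = 0.01294; exp(−0.01294) = 0.9871.
C = 1.026 × 0.9871 = 1.01 kg/m³.

1.01 kg/m³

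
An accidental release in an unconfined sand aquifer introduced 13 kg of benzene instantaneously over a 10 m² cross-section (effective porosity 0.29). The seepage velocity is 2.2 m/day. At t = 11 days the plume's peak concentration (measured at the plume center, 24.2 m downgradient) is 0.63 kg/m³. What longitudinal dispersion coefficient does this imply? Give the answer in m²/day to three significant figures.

At the plume center C_max = M/(n_e·A·√(4πDt)), so D = M²/(4πt·(n_e·A·C_max)²).
n_e·A·C_max = 0.29 × 10 × 0.63 = 1.827 kg/m.
D = 13²/(4π × 11 × 1.827²) = 0.366 m²/day.

0.366 m²/day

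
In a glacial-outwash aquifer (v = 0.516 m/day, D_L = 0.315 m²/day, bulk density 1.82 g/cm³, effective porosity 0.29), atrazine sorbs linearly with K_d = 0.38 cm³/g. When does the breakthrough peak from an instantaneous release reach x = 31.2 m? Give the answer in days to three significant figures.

Retardation factor R = 1 + ρ_b·K_d/n = 1 + 1.82 × 0.38/0.29 = 3.385.
Sorption retards both mechanisms: v_R = v/R = 0.1524 m/day, D_R = D/R = 0.09306 m²/day.
Peak time from v_R²t² + 2D_R t − x² = 0: t = (√(D_R² + v_R²x²) − D_R)/v_R².
√(D_R² + v_R²x²) = √(0.09306² + 0.1524² × 31.2²) = 4.756; v_R² = 0.02323.
t = (4.756 − 0.09306)/0.02323 = 201 days.

201 days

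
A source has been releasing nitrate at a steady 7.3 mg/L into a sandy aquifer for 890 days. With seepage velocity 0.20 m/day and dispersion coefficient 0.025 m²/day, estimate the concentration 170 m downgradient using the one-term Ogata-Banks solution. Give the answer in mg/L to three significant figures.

For a continuous step input, C/C₀ ≈ ½·erfc((x−vt)/(2√(Dt))).
vt = 0.20 × 890 = 178 m and 2√(Dt) = 2√(0.025 × 890) = 9.434 m.
Argument (x−vt)/(2√(Dt)) = (170 − 178)/9.434 = -0.8480; ½·erfc(-0.8480) = 0.8848.
C = 7.3 × 0.8848 = 6.46 mg/L.

6.46 mg/L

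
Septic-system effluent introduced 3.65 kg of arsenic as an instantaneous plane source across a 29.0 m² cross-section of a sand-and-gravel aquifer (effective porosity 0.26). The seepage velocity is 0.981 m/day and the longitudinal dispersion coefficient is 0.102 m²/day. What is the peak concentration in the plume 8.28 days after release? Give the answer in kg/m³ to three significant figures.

The peak of an instantaneous 1D plume sits at x = vt; there the Gaussian factor is 1 and C_max = M/(n_e·A·√(4πDt)), where n_e·A is the pore area the mass is dissolved in.
√(4πDt) = √(4π × 0.102 × 8.28) = 3.258 m, so C_max = 3.65/(0.26 × 29.0 × 3.258) = 0.149 kg/m³.

0.149 kg/m³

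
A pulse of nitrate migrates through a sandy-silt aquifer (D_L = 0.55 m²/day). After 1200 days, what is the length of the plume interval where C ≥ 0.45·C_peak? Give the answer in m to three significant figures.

The plume is Gaussian with σ = √(2Dt) = √(2 × 0.55 × 1200) = 36.33 m.
C/C_peak = exp(−Δx²/(2σ²)) = 0.45 ⇒ Δx = σ·√(−2 ln 0.45) = 36.33 × 1.264 = 45.92 m.
Width = 2Δx = 91.8 m.

91.8 m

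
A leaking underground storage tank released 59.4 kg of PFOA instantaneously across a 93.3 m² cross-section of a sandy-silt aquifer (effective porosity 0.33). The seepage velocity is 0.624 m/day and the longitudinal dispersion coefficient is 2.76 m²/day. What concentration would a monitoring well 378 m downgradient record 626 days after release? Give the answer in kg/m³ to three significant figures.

0.0128 kg/m³

For an instantaneous plane source, C(x,t) = M/(n_e·A·√(4πDt)) · exp(−(x−vt)²/(4Dt)), with n_e·A the pore (flow) area.
Plume center vt = 0.624 × 626 = 390.624 m, so the well at 378 m is 12.624 m upgradient of the peak.
√(4πDt) = 147.3 m, giving peak height M/(n_e·A·√(4πDt)) = 59.4/(0.33 × 93.3 × 147.3) = 0.01310 kg/m³.
(x−vt)²/(4Dt) = (-12.624)²/(4 × 2.76 × 626) = 0.02306; exp(−0.02306) = 0.9772.
C = 0.01310 × 0.9772 = 0.0128 kg/m³.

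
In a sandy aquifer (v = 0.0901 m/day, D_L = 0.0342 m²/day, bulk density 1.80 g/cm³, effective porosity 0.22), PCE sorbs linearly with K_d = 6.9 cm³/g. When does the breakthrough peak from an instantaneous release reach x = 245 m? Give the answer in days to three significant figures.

Retardation factor R = 1 + ρ_b·K_d/n = 1 + 1.80 × 6.9/0.22 = 57.45.
Sorption retards both mechanisms: v_R = v/R = 0.001568 m/day, D_R = D/R = 0.0005953 m²/day.
Peak time from v_R²t² + 2D_R t − x² = 0: t = (√(D_R² + v_R²x²) − D_R)/v_R².
√(D_R² + v_R²x²) = √(0.0005953² + 0.001568² × 245²) = 0.3842; v_R² = 2.459e-06.
t = (0.3842 − 0.0005953)/2.459e-06 = 156000 days.

156000 days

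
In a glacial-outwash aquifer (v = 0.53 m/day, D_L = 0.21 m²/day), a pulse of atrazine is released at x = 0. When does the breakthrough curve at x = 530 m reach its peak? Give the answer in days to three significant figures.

For the 1D instantaneous-source solution, setting ∂C/∂t = 0 at fixed x gives v²t² + 2Dt − x² = 0, so t = (√(D² + v²x²) − D)/v².
√(D² + v²x²) = √(0.21² + 0.53² × 530²) = 280.9; v² = 0.2809.
t = (280.9 − 0.21)/0.2809 = 999 days (vs. the pure-advection estimate x/v = 1000 d).

999 days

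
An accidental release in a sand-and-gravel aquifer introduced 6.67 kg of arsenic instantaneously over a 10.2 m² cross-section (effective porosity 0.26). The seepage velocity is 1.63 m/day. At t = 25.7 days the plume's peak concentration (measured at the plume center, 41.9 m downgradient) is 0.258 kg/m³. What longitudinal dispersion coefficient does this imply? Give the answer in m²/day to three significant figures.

At the plume center C_max = M/(n_e·A·√(4πDt)), so D = M²/(4πt·(n_e·A·C_max)²).
n_e·A·C_max = 0.26 × 10.2 × 0.258 = 0.6842 kg/m.
D = 6.67²/(4π × 25.7 × 0.6842²) = 0.294 m²/day.

0.294 m²/day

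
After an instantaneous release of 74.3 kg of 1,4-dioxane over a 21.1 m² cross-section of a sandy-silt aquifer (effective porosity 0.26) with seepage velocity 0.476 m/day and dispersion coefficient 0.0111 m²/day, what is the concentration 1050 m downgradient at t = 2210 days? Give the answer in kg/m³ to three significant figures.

0.742 kg/m³

For an instantaneous plane source, C(x,t) = M/(n_e·A·√(4πDt)) · exp(−(x−vt)²/(4Dt)), with n_e·A the pore (flow) area.
Plume center vt = 0.476 × 2210 = 1051.96 m, so the well at 1050 m is 1.96 m upgradient of the peak.
√(4πDt) = 17.56 m, giving peak height M/(n_e·A·√(4πDt)) = 74.3/(0.26 × 21.1 × 17.56) = 0.7713 kg/m³.
(x−vt)²/(4Dt) = (-1.96)²/(4 × 0.0111 × 2210) = 0.03915; exp(−0.03915) = 0.9616.
C = 0.7713 × 0.9616 = 0.742 kg/m³.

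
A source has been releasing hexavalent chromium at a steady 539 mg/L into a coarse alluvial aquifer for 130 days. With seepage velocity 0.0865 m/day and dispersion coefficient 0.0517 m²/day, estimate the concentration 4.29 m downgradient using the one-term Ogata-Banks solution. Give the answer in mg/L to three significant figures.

523 mg/L

For a continuous step input, C/C₀ ≈ ½·erfc((x−vt)/(2√(Dt))).
vt = 0.0865 × 130 = 11.245 m and 2√(Dt) = 2√(0.0517 × 130) = 5.185 m.
Argument (x−vt)/(2√(Dt)) = (4.29 − 11.245)/5.185 = -1.341; ½·erfc(-1.341) = 0.9711.
C = 539 × 0.9711 = 523 mg/L.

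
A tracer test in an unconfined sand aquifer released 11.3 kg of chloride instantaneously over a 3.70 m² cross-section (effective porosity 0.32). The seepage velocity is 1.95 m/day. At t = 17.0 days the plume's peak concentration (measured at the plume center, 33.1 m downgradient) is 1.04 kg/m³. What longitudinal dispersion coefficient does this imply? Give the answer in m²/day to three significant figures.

0.394 m²/day

At the plume center C_max = M/(n_e·A·√(4πDt)), so D = M²/(4πt·(n_e·A·C_max)²).
n_e·A·C_max = 0.32 × 3.70 × 1.04 = 1.231 kg/m.
D = 11.3²/(4π × 17.0 × 1.231²) = 0.394 m²/day.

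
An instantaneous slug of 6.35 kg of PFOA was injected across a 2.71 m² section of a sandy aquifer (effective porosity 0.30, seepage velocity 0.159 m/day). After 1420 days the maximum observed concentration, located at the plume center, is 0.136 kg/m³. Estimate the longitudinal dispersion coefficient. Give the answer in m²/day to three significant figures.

At the plume center C_max = M/(n_e·A·√(4πDt)), so D = M²/(4πt·(n_e·A·C_max)²).
n_e·A·C_max = 0.30 × 2.71 × 0.136 = 0.1106 kg/m.
D = 6.35²/(4π × 1420 × 0.1106²) = 0.185 m²/day.

0.185 m²/day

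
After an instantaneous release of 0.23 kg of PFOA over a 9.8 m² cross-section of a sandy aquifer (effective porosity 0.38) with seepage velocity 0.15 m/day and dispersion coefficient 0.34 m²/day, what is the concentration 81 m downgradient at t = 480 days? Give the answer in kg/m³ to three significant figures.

For an instantaneous plane source, C(x,t) = M/(n_e·A·√(4πDt)) · exp(−(x−vt)²/(4Dt)), with n_e·A the pore (flow) area.
Plume center vt = 0.15 × 480 = 72 m, so the well at 81 m is 9 m downgradient of the peak.
√(4πDt) = 45.29 m, giving peak height M/(n_e·A·√(4πDt)) = 0.23/(0.38 × 9.8 × 45.29) = 0.001364 kg/m³.
(x−vt)²/(4Dt) = (9)²/(4 × 0.34 × 480) = 0.1241; exp(−0.1241) = 0.8833.
C = 0.001364 × 0.8833 = 0.00120 kg/m³.

0.00120 kg/m³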